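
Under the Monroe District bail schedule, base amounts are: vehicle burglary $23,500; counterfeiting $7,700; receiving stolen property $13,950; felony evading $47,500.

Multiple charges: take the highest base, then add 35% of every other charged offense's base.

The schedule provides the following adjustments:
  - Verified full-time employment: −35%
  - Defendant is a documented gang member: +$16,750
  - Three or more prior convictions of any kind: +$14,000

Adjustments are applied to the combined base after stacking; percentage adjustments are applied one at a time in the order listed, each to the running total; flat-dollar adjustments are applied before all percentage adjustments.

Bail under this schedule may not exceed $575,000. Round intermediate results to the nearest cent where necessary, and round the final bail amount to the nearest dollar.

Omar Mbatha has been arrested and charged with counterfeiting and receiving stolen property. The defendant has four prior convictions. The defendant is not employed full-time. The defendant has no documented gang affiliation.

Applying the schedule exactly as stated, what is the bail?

Base amounts from the schedule: counterfeiting $7,700; receiving stolen property $13,950.
Stacking rule: highest base plus 35% of each additional charge. Highest is receiving stolen property at $13,950. Additional: $7,700 × 35% = $2,695. Combined base = $13,950 + $2,695 = $16,645.
Three or more prior convictions of any kind (+$14,000 flat): $16,645 + $14,000 = $30,645.
$30,645 is within the $575,000 maximum.

$30,645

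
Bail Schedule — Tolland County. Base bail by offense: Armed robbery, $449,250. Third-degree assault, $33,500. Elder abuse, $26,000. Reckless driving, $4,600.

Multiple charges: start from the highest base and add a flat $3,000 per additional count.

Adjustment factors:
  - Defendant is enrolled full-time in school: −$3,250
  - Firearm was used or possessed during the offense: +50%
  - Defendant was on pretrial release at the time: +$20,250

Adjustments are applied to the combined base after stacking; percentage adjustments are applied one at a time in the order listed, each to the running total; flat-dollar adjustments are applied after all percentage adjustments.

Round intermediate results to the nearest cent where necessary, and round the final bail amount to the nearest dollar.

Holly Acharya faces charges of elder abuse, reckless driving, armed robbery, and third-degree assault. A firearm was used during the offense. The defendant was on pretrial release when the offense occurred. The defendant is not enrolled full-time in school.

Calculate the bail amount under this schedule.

Base amounts from the schedule: elder abuse $26,000; reckless driving $4,600; armed robbery $449,250; third-degree assault $33,500.
Stacking rule: highest base plus $3,000 per additional charge. Highest is armed robbery at $449,250; 3 additional charges → +$9,000. Combined base = $458,250.
Firearm was used or possessed during the offense (+50%): $458,250 × 1.5 = $687,375.
Defendant was on pretrial release at the time (+$20,250 flat): $687,375 + $20,250 = $707,625.

$707,625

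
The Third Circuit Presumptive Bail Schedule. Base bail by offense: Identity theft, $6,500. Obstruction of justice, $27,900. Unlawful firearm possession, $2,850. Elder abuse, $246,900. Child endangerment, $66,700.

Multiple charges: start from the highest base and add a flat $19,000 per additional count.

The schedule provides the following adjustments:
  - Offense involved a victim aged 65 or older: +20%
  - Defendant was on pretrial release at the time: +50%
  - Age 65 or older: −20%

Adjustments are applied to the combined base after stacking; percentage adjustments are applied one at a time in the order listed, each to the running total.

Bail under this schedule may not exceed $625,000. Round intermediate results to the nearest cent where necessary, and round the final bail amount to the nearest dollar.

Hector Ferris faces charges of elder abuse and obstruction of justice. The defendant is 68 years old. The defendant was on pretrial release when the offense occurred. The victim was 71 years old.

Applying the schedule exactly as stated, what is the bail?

$382,896

Base amounts from the schedule: elder abuse $246,900; obstruction of justice $27,900.
Stacking rule: highest base plus $19,000 per additional charge. Highest is elder abuse at $246,900; 1 additional charge → +$19,000. Combined base = $265,900.
Offense involved a victim aged 65 or older (+20%): $265,900 × 1.2 = $319,080.
Defendant was on pretrial release at the time (+50%): $319,080 × 1.5 = $478,620.
Age 65 or older (−20%): $478,620 × 0.8 = $382,896.
$382,896 is within the $625,000 maximum.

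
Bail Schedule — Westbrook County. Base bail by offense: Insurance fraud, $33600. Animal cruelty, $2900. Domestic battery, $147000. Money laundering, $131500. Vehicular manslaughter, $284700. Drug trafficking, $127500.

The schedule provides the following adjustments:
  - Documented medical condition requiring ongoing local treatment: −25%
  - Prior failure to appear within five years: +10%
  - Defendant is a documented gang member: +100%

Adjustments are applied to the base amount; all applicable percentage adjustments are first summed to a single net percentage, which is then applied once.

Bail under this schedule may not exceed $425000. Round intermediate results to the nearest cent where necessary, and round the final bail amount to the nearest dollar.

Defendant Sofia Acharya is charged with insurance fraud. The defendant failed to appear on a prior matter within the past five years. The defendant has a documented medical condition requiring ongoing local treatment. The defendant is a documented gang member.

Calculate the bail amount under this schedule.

Base amounts from the schedule: insurance fraud $33600.
Single charge. Combined base = $33600.
Net percentage adjustment: −25% +10% +100% = +85%. $33600 × 1.85 = $62160.
$62160 is within the $425000 maximum.

$62160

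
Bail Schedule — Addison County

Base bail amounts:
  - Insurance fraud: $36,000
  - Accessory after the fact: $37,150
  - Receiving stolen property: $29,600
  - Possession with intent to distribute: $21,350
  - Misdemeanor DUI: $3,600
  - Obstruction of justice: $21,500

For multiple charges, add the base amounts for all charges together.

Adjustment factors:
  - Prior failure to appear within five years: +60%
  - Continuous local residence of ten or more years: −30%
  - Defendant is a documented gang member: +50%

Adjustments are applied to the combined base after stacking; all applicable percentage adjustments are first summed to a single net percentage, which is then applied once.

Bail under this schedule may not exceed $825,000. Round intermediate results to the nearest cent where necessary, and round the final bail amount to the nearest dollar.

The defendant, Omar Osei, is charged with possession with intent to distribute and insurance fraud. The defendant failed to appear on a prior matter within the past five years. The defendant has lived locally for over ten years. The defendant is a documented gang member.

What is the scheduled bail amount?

$103,230

Base amounts from the schedule: possession with intent to distribute $21,350; insurance fraud $36,000.
Stacking rule: sum of all bases. $21,350 + $36,000 = $57,350.
Net percentage adjustment: +60% −30% +50% = +80%. $57,350 × 1.8 = $103,230.
$103,230 is within the $825,000 maximum.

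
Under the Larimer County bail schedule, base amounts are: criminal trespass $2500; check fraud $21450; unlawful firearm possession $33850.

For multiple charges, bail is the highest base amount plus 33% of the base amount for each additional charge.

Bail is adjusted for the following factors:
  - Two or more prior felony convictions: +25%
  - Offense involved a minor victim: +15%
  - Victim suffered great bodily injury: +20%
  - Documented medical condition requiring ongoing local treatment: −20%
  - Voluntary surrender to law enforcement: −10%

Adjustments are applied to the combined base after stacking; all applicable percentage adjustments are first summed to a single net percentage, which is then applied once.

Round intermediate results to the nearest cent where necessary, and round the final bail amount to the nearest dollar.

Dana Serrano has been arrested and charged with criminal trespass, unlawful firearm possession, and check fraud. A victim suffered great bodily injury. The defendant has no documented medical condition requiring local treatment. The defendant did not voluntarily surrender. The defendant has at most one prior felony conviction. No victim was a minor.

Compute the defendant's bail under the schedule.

$50104

Base amounts from the schedule: criminal trespass $2500; unlawful firearm possession $33850; check fraud $21450.
Stacking rule: highest base plus 33% of each additional charge. Highest is unlawful firearm possession at $33850. Additional: $2500 × 33% = $825; $21450 × 33% = $7078.50. Combined base = $33850 + $7903.50 = $41753.50.
Victim suffered great bodily injury (+20%): $41753.50 × 1.2 = $50104.20.
Rounded to the nearest dollar: $50104.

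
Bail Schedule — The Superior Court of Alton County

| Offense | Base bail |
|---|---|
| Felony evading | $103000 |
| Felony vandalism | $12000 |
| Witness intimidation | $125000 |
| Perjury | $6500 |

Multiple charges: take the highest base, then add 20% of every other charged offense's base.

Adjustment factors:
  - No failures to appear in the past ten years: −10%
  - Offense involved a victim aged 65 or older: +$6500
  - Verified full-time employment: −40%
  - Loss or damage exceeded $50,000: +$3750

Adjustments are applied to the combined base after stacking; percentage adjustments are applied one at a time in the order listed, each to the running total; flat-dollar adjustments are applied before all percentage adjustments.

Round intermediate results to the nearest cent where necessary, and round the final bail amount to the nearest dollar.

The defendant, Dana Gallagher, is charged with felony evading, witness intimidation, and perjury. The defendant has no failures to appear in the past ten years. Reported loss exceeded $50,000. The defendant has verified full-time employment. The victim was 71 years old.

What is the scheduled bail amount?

$84861

Base amounts from the schedule: felony evading $103000; witness intimidation $125000; perjury $6500.
Stacking rule: highest base plus 20% of each additional charge. Highest is witness intimidation at $125000. Additional: $103000 × 20% = $20600; $6500 × 20% = $1300. Combined base = $125000 + $21900 = $146900.
Offense involved a victim aged 65 or older (+$6500 flat): $146900 + $6500 = $153400.
Loss or damage exceeded $50,000 (+$3750 flat): $153400 + $3750 = $157150.
No failures to appear in the past ten years (−10%): $157150 × 0.9 = $141435.
Verified full-time employment (−40%): $141435 × 0.6 = $84861.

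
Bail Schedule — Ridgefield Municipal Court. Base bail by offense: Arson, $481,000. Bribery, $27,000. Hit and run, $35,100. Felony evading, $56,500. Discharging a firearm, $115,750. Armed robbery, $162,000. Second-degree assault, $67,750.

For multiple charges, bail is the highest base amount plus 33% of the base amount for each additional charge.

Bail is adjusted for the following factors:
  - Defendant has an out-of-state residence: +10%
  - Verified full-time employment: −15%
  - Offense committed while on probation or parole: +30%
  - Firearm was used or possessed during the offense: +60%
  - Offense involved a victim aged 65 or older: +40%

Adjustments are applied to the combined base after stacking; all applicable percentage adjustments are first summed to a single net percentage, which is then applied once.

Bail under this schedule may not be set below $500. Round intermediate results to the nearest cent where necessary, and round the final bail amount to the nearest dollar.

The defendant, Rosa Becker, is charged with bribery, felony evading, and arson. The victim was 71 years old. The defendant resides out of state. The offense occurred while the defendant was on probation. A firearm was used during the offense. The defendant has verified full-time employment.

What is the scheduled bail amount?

Base amounts from the schedule: bribery $27,000; felony evading $56,500; arson $481,000.
Stacking rule: highest base plus 33% of each additional charge. Highest is arson at $481,000. Additional: $27,000 × 33% = $8,910; $56,500 × 33% = $18,645. Combined base = $481,000 + $27,555 = $508,555.
Net percentage adjustment: +10% −15% +30% +60% +40% = +125%. $508,555 × 2.25 = $1,144,248.75.
$1,144,248.75 is at or above the $500 minimum.
Rounded to the nearest dollar: $1,144,249.

$1,144,249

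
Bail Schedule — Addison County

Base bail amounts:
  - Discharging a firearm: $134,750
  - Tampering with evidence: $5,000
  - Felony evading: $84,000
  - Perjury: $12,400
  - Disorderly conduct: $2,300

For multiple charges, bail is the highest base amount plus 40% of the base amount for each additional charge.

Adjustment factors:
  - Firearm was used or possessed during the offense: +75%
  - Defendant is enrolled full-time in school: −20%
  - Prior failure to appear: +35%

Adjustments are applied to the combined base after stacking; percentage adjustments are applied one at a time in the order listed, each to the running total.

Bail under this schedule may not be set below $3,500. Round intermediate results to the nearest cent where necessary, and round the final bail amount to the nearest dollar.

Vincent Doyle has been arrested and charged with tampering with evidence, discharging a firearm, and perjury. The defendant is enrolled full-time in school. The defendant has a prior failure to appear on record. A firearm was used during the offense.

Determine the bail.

Base amounts from the schedule: tampering with evidence $5,000; discharging a firearm $134,750; perjury $12,400.
Stacking rule: highest base plus 40% of each additional charge. Highest is discharging a firearm at $134,750. Additional: $5,000 × 40% = $2,000; $12,400 × 40% = $4,960. Combined base = $134,750 + $6,960 = $141,710.
Firearm was used or possessed during the offense (+75%): $141,710 × 1.75 = $247,992.50.
Defendant is enrolled full-time in school (−20%): $247,992.50 × 0.8 = $198,394.
Prior failure to appear (+35%): $198,394 × 1.35 = $267,831.90.
$267,831.90 is at or above the $3,500 minimum.
Rounded to the nearest dollar: $267,832.

$267,832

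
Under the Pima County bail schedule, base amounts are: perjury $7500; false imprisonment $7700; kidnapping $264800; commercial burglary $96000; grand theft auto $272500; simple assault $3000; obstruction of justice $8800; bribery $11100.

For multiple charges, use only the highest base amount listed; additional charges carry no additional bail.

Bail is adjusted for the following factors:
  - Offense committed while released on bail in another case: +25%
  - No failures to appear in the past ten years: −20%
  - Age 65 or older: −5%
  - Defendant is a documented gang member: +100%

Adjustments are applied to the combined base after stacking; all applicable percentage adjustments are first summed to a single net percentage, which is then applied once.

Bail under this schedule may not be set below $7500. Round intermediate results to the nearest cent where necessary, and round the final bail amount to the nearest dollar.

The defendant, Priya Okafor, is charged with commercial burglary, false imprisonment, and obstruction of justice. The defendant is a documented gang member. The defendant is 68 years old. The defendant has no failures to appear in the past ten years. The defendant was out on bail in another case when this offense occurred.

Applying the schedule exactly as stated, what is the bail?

$192000

Base amounts from the schedule: commercial burglary $96000; false imprisonment $7700; obstruction of justice $8800.
Stacking rule: use the highest base only. Highest is commercial burglary at $96000. Combined base = $96000.
Net percentage adjustment: +25% −20% −5% +100% = +100%. $96000 × 2 = $192000.
$192000 is at or above the $7500 minimum.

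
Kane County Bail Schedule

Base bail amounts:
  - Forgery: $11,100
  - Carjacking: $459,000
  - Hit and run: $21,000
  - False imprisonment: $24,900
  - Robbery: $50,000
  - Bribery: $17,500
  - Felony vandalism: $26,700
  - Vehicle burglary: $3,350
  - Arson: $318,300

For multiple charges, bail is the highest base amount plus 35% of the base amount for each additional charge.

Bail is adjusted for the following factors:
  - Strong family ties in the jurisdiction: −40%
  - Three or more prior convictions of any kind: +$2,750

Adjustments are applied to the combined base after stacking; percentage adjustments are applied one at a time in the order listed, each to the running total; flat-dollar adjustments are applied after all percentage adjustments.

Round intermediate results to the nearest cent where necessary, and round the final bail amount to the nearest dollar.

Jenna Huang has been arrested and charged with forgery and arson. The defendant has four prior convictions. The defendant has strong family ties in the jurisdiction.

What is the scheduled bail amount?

Base amounts from the schedule: forgery $11,100; arson $318,300.
Stacking rule: highest base plus 35% of each additional charge. Highest is arson at $318,300. Additional: $11,100 × 35% = $3,885. Combined base = $318,300 + $3,885 = $322,185.
Strong family ties in the jurisdiction (−40%): $322,185 × 0.6 = $193,311.
Three or more prior convictions of any kind (+$2,750 flat): $193,311 + $2,750 = $196,061.

$196,061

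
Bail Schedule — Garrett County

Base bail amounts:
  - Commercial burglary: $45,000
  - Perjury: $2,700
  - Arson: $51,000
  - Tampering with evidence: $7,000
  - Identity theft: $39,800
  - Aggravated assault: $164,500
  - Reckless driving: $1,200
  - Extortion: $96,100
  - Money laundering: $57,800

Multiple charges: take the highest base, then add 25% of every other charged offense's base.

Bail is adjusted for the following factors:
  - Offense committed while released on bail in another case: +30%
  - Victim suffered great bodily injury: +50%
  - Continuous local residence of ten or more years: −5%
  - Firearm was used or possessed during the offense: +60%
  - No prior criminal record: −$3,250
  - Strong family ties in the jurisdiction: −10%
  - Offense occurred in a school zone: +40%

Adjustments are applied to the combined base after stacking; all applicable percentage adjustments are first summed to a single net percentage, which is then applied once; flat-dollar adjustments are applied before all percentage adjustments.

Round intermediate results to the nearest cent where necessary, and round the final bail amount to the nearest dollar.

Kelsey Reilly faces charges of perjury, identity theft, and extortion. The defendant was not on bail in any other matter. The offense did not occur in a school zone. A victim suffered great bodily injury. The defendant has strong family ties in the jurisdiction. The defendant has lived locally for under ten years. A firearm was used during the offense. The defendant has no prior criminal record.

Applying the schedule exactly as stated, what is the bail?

$206,950

Base amounts from the schedule: perjury $2,700; identity theft $39,800; extortion $96,100.
Stacking rule: highest base plus 25% of each additional charge. Highest is extortion at $96,100. Additional: $2,700 × 25% = $675; $39,800 × 25% = $9,950. Combined base = $96,100 + $10,625 = $106,725.
No prior criminal record (−$3,250 flat): $106,725 − $3,250 = $103,475.
Net percentage adjustment: +50% +60% −10% = +100%. $103,475 × 2 = $206,950.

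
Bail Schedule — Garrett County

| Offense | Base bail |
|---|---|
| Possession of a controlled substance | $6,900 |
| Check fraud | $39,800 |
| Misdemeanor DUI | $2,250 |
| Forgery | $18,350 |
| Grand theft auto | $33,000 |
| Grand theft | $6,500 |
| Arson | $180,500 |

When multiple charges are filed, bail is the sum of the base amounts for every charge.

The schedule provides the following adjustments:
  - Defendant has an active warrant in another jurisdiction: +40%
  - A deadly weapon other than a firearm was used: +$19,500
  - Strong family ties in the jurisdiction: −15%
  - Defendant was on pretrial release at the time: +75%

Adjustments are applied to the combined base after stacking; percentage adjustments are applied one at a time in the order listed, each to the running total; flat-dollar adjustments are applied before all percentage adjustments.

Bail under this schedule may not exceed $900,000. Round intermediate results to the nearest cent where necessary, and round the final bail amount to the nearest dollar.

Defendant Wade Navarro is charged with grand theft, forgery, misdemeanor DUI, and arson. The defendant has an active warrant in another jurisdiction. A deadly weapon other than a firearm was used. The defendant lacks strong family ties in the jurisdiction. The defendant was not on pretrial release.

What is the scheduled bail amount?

Base amounts from the schedule: grand theft $6,500; forgery $18,350; misdemeanor DUI $2,250; arson $180,500.
Stacking rule: sum of all bases. $6,500 + $18,350 + $2,250 + $180,500 = $207,600.
A deadly weapon other than a firearm was used (+$19,500 flat): $207,600 + $19,500 = $227,100.
Defendant has an active warrant in another jurisdiction (+40%): $227,100 × 1.4 = $317,940.
$317,940 is within the $900,000 maximum.

$317,940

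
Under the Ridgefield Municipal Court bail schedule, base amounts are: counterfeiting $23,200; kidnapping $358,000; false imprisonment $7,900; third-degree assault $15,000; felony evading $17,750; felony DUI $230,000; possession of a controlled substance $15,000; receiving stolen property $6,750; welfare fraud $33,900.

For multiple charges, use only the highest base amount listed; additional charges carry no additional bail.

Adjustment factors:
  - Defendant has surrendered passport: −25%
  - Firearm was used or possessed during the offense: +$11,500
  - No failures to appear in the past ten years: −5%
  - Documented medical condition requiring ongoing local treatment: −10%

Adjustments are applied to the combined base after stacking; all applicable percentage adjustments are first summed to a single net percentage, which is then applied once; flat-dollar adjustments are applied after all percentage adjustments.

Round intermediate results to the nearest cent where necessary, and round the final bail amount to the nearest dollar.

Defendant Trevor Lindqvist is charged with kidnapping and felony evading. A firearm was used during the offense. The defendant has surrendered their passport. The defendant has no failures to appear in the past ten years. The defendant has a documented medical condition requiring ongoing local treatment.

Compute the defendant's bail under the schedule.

Base amounts from the schedule: kidnapping $358,000; felony evading $17,750.
Stacking rule: use the highest base only. Highest is kidnapping at $358,000. Combined base = $358,000.
Net percentage adjustment: −25% −5% −10% = −40%. $358,000 × 0.6 = $214,800.
Firearm was used or possessed during the offense (+$11,500 flat): $214,800 + $11,500 = $226,300.

$226,300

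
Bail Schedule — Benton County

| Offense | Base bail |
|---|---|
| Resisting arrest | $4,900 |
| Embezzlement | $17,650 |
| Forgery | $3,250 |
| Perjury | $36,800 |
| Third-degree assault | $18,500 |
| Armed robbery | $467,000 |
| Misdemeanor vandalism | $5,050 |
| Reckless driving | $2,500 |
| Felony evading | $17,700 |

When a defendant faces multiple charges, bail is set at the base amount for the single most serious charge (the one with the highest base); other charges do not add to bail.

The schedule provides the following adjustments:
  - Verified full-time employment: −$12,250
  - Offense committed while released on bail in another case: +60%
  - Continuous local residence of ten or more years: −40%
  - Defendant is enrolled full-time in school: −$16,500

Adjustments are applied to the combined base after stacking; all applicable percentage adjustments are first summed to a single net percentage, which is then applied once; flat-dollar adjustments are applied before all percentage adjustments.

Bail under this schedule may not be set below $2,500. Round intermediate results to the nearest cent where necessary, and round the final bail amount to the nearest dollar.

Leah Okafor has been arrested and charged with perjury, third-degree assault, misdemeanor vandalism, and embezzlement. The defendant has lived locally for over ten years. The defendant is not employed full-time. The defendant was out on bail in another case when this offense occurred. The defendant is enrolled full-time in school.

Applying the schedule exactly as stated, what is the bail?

$24,360

Base amounts from the schedule: perjury $36,800; third-degree assault $18,500; misdemeanor vandalism $5,050; embezzlement $17,650.
Stacking rule: use the highest base only. Highest is perjury at $36,800. Combined base = $36,800.
Defendant is enrolled full-time in school (−$16,500 flat): $36,800 − $16,500 = $20,300.
Net percentage adjustment: +60% −40% = +20%. $20,300 × 1.2 = $24,360.
$24,360 is at or above the $2,500 minimum.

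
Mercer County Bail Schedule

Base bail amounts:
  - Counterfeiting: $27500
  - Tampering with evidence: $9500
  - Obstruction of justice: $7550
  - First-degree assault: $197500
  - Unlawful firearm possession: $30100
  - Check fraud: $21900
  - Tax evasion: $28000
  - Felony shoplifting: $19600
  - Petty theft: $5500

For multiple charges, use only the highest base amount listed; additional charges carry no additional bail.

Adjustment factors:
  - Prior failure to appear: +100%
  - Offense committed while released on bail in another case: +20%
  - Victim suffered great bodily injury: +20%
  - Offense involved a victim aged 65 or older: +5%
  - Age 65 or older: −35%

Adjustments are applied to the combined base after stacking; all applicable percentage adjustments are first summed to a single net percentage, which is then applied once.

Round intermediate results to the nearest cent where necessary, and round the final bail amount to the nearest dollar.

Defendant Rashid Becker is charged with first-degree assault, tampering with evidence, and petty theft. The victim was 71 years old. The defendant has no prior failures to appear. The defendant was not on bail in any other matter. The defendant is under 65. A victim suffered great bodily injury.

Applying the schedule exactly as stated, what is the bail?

$246875

Base amounts from the schedule: first-degree assault $197500; tampering with evidence $9500; petty theft $5500.
Stacking rule: use the highest base only. Highest is first-degree assault at $197500. Combined base = $197500.
Net percentage adjustment: +20% +5% = +25%. $197500 × 1.25 = $246875.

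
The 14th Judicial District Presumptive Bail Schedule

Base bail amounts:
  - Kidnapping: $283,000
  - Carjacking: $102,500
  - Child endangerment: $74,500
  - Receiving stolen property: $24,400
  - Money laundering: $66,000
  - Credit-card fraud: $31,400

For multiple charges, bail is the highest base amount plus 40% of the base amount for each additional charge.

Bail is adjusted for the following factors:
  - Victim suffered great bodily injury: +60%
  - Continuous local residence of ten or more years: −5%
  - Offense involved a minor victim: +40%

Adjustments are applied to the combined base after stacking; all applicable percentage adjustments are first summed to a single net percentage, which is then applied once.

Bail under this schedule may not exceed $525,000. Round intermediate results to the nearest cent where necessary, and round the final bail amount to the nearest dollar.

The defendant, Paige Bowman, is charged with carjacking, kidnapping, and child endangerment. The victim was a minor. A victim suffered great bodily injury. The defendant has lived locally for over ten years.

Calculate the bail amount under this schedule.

$525,000

Base amounts from the schedule: carjacking $102,500; kidnapping $283,000; child endangerment $74,500.
Stacking rule: highest base plus 40% of each additional charge. Highest is kidnapping at $283,000. Additional: $102,500 × 40% = $41,000; $74,500 × 40% = $29,800. Combined base = $283,000 + $70,800 = $353,800.
Net percentage adjustment: +60% −5% +40% = +95%. $353,800 × 1.95 = $689,910.
Result $689,910 exceeds the maximum of $525,000; bail is capped at $525,000.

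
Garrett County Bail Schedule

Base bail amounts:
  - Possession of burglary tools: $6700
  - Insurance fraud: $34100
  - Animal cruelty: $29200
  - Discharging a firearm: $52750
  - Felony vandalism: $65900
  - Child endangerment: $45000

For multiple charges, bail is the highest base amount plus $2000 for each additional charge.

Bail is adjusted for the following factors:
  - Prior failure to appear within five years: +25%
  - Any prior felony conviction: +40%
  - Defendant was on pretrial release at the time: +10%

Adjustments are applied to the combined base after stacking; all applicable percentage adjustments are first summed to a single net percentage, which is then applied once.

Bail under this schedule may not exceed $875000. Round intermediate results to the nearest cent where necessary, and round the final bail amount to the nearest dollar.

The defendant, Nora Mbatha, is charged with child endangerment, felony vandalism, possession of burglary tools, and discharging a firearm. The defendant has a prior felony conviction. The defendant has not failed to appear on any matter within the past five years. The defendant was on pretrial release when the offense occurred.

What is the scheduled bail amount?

$107850

Base amounts from the schedule: child endangerment $45000; felony vandalism $65900; possession of burglary tools $6700; discharging a firearm $52750.
Stacking rule: highest base plus $2000 per additional charge. Highest is felony vandalism at $65900; 3 additional charges → +$6000. Combined base = $71900.
Net percentage adjustment: +40% +10% = +50%. $71900 × 1.5 = $107850.
$107850 is within the $875000 maximum.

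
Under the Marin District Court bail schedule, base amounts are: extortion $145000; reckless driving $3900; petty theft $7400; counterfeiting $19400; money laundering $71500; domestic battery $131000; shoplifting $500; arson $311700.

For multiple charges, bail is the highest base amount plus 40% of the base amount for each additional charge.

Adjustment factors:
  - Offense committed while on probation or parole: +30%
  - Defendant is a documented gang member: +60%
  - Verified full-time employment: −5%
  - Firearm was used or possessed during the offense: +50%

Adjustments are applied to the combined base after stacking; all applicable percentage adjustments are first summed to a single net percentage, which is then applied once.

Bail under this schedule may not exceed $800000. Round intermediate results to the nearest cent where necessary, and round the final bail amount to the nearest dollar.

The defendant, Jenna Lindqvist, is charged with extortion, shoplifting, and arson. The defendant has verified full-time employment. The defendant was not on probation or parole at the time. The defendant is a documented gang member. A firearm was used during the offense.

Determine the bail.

$758295

Base amounts from the schedule: extortion $145000; shoplifting $500; arson $311700.
Stacking rule: highest base plus 40% of each additional charge. Highest is arson at $311700. Additional: $145000 × 40% = $58000; $500 × 40% = $200. Combined base = $311700 + $58200 = $369900.
Net percentage adjustment: +60% −5% +50% = +105%. $369900 × 2.05 = $758295.
$758295 is within the $800000 maximum.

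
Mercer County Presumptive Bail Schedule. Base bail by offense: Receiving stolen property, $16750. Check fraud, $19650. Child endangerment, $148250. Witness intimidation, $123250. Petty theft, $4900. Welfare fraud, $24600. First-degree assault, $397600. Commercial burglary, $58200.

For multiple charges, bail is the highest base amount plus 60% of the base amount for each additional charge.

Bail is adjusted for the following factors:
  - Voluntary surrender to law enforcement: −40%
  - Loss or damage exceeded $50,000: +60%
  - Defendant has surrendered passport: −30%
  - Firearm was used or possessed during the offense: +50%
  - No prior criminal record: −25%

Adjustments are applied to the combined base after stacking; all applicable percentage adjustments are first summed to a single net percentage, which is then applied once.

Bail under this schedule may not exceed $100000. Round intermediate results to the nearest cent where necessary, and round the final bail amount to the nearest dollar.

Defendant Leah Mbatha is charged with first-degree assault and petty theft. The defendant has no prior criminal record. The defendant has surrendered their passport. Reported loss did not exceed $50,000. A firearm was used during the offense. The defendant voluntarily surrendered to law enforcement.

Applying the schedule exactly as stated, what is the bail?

$100000

Base amounts from the schedule: first-degree assault $397600; petty theft $4900.
Stacking rule: highest base plus 60% of each additional charge. Highest is first-degree assault at $397600. Additional: $4900 × 60% = $2940. Combined base = $397600 + $2940 = $400540.
Net percentage adjustment: −40% −30% +50% −25% = −45%. $400540 × 0.55 = $220297.
Result $220297 exceeds the maximum of $100000; bail is capped at $100000.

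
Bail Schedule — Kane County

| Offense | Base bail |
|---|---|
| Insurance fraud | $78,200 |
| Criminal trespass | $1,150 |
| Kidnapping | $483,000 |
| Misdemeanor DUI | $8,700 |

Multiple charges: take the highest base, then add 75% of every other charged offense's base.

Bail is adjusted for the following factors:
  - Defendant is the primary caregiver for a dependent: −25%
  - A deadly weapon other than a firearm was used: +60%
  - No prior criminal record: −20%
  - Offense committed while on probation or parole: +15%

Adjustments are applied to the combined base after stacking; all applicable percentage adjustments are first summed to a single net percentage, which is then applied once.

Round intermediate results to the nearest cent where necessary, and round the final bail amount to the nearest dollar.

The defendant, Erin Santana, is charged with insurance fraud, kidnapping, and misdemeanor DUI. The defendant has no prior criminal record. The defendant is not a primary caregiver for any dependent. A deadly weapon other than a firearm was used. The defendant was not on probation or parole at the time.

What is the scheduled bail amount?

$767,445

Base amounts from the schedule: insurance fraud $78,200; kidnapping $483,000; misdemeanor DUI $8,700.
Stacking rule: highest base plus 75% of each additional charge. Highest is kidnapping at $483,000. Additional: $78,200 × 75% = $58,650; $8,700 × 75% = $6,525. Combined base = $483,000 + $65,175 = $548,175.
Net percentage adjustment: +60% −20% = +40%. $548,175 × 1.4 = $767,445.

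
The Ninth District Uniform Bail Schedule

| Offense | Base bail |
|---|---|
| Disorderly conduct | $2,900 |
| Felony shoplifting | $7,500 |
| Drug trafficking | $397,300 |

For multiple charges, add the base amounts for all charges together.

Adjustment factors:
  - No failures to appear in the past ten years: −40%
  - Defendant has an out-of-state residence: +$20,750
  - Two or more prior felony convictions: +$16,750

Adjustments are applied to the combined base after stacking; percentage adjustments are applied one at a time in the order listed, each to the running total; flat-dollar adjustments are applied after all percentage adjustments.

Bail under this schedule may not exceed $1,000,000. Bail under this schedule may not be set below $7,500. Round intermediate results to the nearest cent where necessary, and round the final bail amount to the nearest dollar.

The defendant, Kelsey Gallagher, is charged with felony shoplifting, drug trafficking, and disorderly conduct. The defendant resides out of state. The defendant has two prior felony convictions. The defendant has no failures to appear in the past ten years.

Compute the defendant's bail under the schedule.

Base amounts from the schedule: felony shoplifting $7,500; drug trafficking $397,300; disorderly conduct $2,900.
Stacking rule: sum of all bases. $7,500 + $397,300 + $2,900 = $407,700.
No failures to appear in the past ten years (−40%): $407,700 × 0.6 = $244,620.
Defendant has an out-of-state residence (+$20,750 flat): $244,620 + $20,750 = $265,370.
Two or more prior felony convictions (+$16,750 flat): $265,370 + $16,750 = $282,120.
$282,120 is within the $1,000,000 maximum.
$282,120 is at or above the $7,500 minimum.

$282,120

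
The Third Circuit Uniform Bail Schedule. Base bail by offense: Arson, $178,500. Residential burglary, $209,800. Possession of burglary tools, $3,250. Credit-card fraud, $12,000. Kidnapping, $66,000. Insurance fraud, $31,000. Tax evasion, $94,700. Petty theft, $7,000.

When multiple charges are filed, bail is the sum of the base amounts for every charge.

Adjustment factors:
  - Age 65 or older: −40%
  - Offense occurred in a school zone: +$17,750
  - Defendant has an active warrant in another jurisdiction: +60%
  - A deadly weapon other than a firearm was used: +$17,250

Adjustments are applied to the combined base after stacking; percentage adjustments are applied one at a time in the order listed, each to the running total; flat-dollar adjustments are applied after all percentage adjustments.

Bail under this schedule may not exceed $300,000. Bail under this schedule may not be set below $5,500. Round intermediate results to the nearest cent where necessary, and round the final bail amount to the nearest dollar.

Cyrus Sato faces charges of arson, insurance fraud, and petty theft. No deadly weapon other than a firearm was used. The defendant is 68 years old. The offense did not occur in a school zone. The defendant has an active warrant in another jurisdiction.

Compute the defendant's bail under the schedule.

$207,840

Base amounts from the schedule: arson $178,500; insurance fraud $31,000; petty theft $7,000.
Stacking rule: sum of all bases. $178,500 + $31,000 + $7,000 = $216,500.
Age 65 or older (−40%): $216,500 × 0.6 = $129,900.
Defendant has an active warrant in another jurisdiction (+60%): $129,900 × 1.6 = $207,840.
$207,840 is within the $300,000 maximum.
$207,840 is at or above the $5,500 minimum.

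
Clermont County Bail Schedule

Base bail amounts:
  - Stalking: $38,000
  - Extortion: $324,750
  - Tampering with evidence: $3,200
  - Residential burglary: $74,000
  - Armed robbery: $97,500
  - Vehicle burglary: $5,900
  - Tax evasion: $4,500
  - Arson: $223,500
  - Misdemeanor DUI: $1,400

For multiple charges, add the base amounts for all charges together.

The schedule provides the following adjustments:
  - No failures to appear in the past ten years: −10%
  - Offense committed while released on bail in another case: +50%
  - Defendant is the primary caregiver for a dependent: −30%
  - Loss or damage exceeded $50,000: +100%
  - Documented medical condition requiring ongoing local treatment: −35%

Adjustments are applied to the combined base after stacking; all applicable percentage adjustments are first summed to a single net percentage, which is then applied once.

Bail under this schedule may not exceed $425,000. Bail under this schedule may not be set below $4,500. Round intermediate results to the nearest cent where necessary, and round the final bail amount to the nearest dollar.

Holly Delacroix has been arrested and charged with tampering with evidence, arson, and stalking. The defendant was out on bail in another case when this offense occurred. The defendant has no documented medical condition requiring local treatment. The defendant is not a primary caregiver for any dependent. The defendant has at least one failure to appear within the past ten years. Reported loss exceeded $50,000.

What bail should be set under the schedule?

Base amounts from the schedule: tampering with evidence $3,200; arson $223,500; stalking $38,000.
Stacking rule: sum of all bases. $3,200 + $223,500 + $38,000 = $264,700.
Net percentage adjustment: +50% +100% = +150%. $264,700 × 2.5 = $661,750.
Result $661,750 exceeds the maximum of $425,000; bail is capped at $425,000.
$425,000 is at or above the $4,500 minimum.

$425,000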